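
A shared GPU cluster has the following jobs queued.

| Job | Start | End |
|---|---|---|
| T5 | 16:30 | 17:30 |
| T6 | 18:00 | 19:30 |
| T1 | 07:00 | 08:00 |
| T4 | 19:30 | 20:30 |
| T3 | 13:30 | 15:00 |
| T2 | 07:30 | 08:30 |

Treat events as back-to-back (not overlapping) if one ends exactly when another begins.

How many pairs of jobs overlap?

1

Sorted by start: T1, T2, T3, T5, T6, T4.
T2 starts before T1 ends → T1 and T2 overlap.
T3 starts after T1 ends — done with T1.
T3 starts after T2 ends — done with T2.
T5 starts after T3 ends — done with T3.
T6 starts after T5 ends — done with T5.
T4 starts exactly when T6 ends (back-to-back, no overlap).
Overlapping pairs: T1 & T2 — 1 in total.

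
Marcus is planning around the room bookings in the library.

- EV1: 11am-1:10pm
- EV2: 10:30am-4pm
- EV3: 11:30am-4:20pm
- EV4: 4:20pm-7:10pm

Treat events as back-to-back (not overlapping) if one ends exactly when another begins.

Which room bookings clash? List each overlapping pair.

Check each pair: they overlap iff neither finishes before the other starts.
Sorted by start: EV2, EV1, EV3, EV4.
EV1 starts before EV2 ends → EV2 and EV1 overlap.
EV3 starts before EV2 ends → EV2 and EV3 overlap.
EV4 starts after EV2 ends.
EV3 starts before EV1 ends → EV1 and EV3 overlap.
EV4 starts after EV1 ends.
EV4 starts exactly when EV3 ends (back-to-back, no overlap).

EV1 & EV2, EV1 & EV3, EV2 & EV3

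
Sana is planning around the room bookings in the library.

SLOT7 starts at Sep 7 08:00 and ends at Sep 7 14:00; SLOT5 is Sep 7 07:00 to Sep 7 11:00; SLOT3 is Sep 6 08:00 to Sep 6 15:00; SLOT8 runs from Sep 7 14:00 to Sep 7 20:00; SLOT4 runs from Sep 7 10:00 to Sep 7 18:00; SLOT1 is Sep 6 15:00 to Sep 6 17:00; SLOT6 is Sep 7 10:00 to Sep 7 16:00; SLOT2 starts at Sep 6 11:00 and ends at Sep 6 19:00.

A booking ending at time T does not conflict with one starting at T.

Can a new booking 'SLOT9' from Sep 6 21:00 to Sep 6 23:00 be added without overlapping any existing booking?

Yes — the slot is free

SLOT3: ends Sep 6 15:00 at or before SLOT9 starts Sep 6 21:00 → clear.
SLOT2: ends Sep 6 19:00 at or before SLOT9 starts Sep 6 21:00 → clear.
SLOT1: ends Sep 6 17:00 at or before SLOT9 starts Sep 6 21:00 → clear.
SLOT5: starts Sep 7 07:00 at or after SLOT9 ends Sep 6 23:00 → clear.
SLOT7: starts Sep 7 08:00 at or after SLOT9 ends Sep 6 23:00 → clear.
SLOT4: starts Sep 7 10:00 at or after SLOT9 ends Sep 6 23:00 → clear.
SLOT6: starts Sep 7 10:00 at or after SLOT9 ends Sep 6 23:00 → clear.
SLOT8: starts Sep 7 14:00 at or after SLOT9 ends Sep 6 23:00 → clear.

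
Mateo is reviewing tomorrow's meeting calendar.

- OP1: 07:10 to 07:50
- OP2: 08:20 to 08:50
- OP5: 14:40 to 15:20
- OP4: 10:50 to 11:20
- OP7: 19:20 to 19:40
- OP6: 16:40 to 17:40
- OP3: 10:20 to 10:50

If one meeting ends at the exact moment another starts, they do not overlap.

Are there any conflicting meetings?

No

Check each pair: they overlap iff neither finishes before the other starts.
Sorted by start: OP1, OP2, OP3, OP4, OP5, OP6, OP7.
OP2 starts after OP1 ends; OP1 is clear from here.
OP3 starts after OP2 ends; OP2 is clear from here.
OP4 starts exactly when OP3 ends (back-to-back, no overlap); OP3 is clear from here.
OP5 starts after OP4 ends; OP4 is clear from here.
OP6 starts after OP5 ends; OP5 is clear from here.
OP7 starts after OP6 ends.
Every pair is clear; the schedule has no overlaps.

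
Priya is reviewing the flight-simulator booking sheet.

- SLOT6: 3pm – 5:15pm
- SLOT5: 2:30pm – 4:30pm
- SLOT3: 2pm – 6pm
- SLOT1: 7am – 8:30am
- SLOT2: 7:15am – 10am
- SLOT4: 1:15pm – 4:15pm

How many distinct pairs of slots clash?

7

Sorted by start: SLOT1, SLOT2, SLOT4, SLOT3, SLOT5, SLOT6.
SLOT2 starts before SLOT1 ends → SLOT1 and SLOT2 overlap.
SLOT4 starts after SLOT1 ends; SLOT1 is clear from here.
SLOT4 starts after SLOT2 ends; SLOT2 is clear from here.
SLOT3 starts before SLOT4 ends → SLOT4 and SLOT3 overlap.
SLOT5 starts before SLOT4 ends → SLOT4 and SLOT5 overlap.
SLOT6 starts before SLOT4 ends → SLOT4 and SLOT6 overlap.
SLOT5 starts before SLOT3 ends → SLOT3 and SLOT5 overlap.
SLOT6 starts before SLOT3 ends → SLOT3 and SLOT6 overlap.
SLOT6 starts before SLOT5 ends → SLOT5 and SLOT6 overlap.
Overlapping pairs: SLOT1 & SLOT2, SLOT3 & SLOT4, SLOT3 & SLOT5, SLOT3 & SLOT6, SLOT4 & SLOT5, SLOT4 & SLOT6, SLOT5 & SLOT6 — 7 in total.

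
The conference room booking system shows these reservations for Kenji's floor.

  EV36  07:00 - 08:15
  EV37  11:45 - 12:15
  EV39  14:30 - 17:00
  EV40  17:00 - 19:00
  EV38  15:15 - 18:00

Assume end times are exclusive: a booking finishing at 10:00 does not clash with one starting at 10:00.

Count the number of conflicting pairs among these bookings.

Sorted by start: EV36, EV37, EV39, EV38, EV40.
EV37 starts after EV36 ends — done with EV36.
EV39 starts after EV37 ends — done with EV37.
EV38 starts before EV39 ends → EV39 and EV38 overlap.
EV40 starts exactly when EV39 ends (back-to-back, no overlap).
EV40 starts before EV38 ends → EV38 and EV40 overlap.
Overlapping pairs: EV38 & EV39, EV38 & EV40 — 2 in total.

2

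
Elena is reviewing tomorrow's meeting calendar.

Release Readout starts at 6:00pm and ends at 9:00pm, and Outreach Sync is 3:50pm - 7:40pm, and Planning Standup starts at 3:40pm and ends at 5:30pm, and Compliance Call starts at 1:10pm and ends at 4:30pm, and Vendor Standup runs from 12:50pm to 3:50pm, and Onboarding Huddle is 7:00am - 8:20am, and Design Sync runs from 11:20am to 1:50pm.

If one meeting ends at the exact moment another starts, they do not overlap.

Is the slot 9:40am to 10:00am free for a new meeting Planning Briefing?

Onboarding Huddle: ends 8:20am at or before Planning Briefing starts 9:40am → clear.
Design Sync: starts 11:20am at or after Planning Briefing ends 10:00am → clear.
Vendor Standup: starts 12:50pm at or after Planning Briefing ends 10:00am → clear.
Compliance Call: starts 1:10pm at or after Planning Briefing ends 10:00am → clear.
Planning Standup: starts 3:40pm at or after Planning Briefing ends 10:00am → clear.
Outreach Sync: starts 3:50pm at or after Planning Briefing ends 10:00am → clear.
Release Readout: starts 6:00pm at or after Planning Briefing ends 10:00am → clear.

Yes — the slot is free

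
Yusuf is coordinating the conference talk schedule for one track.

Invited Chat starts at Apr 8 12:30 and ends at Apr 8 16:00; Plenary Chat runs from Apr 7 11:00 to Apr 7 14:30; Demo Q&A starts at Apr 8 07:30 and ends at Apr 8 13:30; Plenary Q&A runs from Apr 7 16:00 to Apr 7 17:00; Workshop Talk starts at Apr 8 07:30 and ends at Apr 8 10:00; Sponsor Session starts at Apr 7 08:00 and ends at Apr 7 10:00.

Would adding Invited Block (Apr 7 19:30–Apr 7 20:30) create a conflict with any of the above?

No — it doesn't clash with anything

Sponsor Session: ends Apr 7 10:00 at or before Invited Block starts Apr 7 19:30 → clear.
Plenary Chat: ends Apr 7 14:30 at or before Invited Block starts Apr 7 19:30 → clear.
Plenary Q&A: ends Apr 7 17:00 at or before Invited Block starts Apr 7 19:30 → clear.
Workshop Talk: starts Apr 8 07:30 at or after Invited Block ends Apr 7 20:30 → clear.
Demo Q&A: starts Apr 8 07:30 at or after Invited Block ends Apr 7 20:30 → clear.
Invited Chat: starts Apr 8 12:30 at or after Invited Block ends Apr 7 20:30 → clear.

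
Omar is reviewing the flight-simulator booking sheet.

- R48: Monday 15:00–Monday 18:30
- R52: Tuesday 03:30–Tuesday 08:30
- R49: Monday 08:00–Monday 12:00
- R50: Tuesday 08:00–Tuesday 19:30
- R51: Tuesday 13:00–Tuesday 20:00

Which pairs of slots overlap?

Two intervals overlap when each starts before the other ends.
Sorted by start: R49, R48, R52, R50, R51.
R48 starts after R49 ends, so R49 has no further overlaps.
R52 starts after R48 ends, so R48 has no further overlaps.
R50 starts before R52 ends → R52 and R50 overlap.
R51 starts after R52 ends.
R51 starts before R50 ends → R50 and R51 overlap.

R50 & R51, R50 & R52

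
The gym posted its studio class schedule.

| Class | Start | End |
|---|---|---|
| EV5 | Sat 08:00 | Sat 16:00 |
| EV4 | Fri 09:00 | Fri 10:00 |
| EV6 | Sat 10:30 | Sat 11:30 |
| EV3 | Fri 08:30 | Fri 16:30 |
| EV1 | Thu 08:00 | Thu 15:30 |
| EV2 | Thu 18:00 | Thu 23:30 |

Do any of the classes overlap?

Sorted by start: EV1, EV2, EV3, EV4, EV5, EV6.
EV2 starts after EV1 ends — done with EV1.
EV3 starts after EV2 ends — done with EV2.
EV4 starts before EV3 ends → EV3 and EV4 overlap.
That's a conflict, so the schedule is not conflict-free.

Yes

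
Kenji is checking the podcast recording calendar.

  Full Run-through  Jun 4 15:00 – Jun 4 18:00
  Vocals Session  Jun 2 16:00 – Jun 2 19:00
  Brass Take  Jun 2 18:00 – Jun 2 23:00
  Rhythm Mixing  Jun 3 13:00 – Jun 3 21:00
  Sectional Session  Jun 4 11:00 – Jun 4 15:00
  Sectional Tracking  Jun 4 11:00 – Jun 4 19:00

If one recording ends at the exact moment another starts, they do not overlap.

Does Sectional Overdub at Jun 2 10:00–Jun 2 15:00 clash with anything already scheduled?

Vocals Session: starts Jun 2 16:00 at or after Sectional Overdub ends Jun 2 15:00 → clear.
Brass Take: starts Jun 2 18:00 at or after Sectional Overdub ends Jun 2 15:00 → clear.
Rhythm Mixing: starts Jun 3 13:00 at or after Sectional Overdub ends Jun 2 15:00 → clear.
Sectional Session: starts Jun 4 11:00 at or after Sectional Overdub ends Jun 2 15:00 → clear.
Sectional Tracking: starts Jun 4 11:00 at or after Sectional Overdub ends Jun 2 15:00 → clear.
Full Run-through: starts Jun 4 15:00 at or after Sectional Overdub ends Jun 2 15:00 → clear.

No — it doesn't clash with anything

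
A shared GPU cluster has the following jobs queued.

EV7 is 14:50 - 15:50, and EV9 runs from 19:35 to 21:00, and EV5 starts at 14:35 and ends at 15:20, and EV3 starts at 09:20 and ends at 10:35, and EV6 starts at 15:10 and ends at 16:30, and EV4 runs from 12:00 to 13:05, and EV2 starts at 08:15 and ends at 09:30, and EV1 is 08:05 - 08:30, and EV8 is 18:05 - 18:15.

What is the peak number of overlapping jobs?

3

Sweep the timeline, counting +1 at each start and −1 at each end (ends before starts at a tie):
08:05 start EV1 → 1
08:15 start EV2 → 2
08:30 end EV1 → 1
09:20 start EV3 → 2
09:30 end EV2 → 1
10:35 end EV3 → 0
12:00 start EV4 → 1
13:05 end EV4 → 0
14:35 start EV5 → 1
14:50 start EV7 → 2
15:10 start EV6 → 3
15:20 end EV5 → 2
15:50 end EV7 → 1
16:30 end EV6 → 0
18:05 start EV8 → 1
18:15 end EV8 → 0
19:35 start EV9 → 1
21:00 end EV9 → 0
Peak is 3, at 15:10 (EV5, EV6, EV7).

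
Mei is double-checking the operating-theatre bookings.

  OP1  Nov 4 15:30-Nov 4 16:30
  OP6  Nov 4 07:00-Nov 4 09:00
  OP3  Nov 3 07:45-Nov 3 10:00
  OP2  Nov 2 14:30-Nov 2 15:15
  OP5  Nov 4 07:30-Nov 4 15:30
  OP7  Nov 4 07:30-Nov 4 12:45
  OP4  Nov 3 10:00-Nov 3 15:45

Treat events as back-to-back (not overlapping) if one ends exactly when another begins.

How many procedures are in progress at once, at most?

3

Sweep the timeline, counting +1 at each start and −1 at each end (ends before starts at a tie):
Nov 2 14:30 start OP2 → 1
Nov 2 15:15 end OP2 → 0
Nov 3 07:45 start OP3 → 1
Nov 3 10:00 end OP3 → 0
Nov 3 10:00 start OP4 → 1
Nov 3 15:45 end OP4 → 0
Nov 4 07:00 start OP6 → 1
Nov 4 07:30 start OP5 → 2
Nov 4 07:30 start OP7 → 3
Nov 4 09:00 end OP6 → 2
Nov 4 12:45 end OP7 → 1
Nov 4 15:30 end OP5 → 0
Nov 4 15:30 start OP1 → 1
Nov 4 16:30 end OP1 → 0
Peak is 3, at Nov 4 07:30 (OP5, OP6, OP7).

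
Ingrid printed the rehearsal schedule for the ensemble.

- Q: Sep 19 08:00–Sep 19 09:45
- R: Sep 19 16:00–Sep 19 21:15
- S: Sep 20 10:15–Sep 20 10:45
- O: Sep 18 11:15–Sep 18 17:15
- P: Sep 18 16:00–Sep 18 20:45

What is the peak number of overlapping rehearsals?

Sort all start/end points and keep a running count:
Sep 18 11:15 start O → 1
Sep 18 16:00 start P → 2
Sep 18 17:15 end O → 1
Sep 18 20:45 end P → 0
Sep 19 08:00 start Q → 1
Sep 19 09:45 end Q → 0
Sep 19 16:00 start R → 1
Sep 19 21:15 end R → 0
Sep 20 10:15 start S → 1
Sep 20 10:45 end S → 0
Peak is 2, at Sep 18 16:00 (O, P).

2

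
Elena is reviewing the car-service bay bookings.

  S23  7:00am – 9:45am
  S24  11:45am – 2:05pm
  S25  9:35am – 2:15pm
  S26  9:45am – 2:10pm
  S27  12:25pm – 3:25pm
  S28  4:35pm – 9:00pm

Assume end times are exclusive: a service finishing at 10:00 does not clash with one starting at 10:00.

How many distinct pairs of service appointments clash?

7

Sorted by start: S23, S25, S26, S24, S27, S28.
S25 starts before S23 ends → S23 and S25 overlap.
S26 starts exactly when S23 ends (back-to-back, no overlap); S23 is clear from here.
S26 starts before S25 ends → S25 and S26 overlap.
S24 starts before S25 ends → S25 and S24 overlap.
S27 starts before S25 ends → S25 and S27 overlap.
S28 starts after S25 ends.
S24 starts before S26 ends → S26 and S24 overlap.
S27 starts before S26 ends → S26 and S27 overlap.
S28 starts after S26 ends.
S27 starts before S24 ends → S24 and S27 overlap.
S28 starts after S24 ends.
S28 starts after S27 ends.
Overlapping pairs: S23 & S25, S24 & S25, S24 & S26, S24 & S27, S25 & S26, S25 & S27, S26 & S27 — 7 in total.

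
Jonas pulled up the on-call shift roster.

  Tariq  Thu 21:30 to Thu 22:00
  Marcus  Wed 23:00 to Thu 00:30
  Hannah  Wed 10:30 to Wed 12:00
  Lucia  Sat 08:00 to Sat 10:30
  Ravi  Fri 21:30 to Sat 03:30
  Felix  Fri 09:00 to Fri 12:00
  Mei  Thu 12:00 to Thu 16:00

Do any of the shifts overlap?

Sorted by start: Hannah, Marcus, Mei, Tariq, Felix, Ravi, Lucia.
Marcus starts after Hannah ends, so nothing later overlaps Hannah either.
Mei starts after Marcus ends, so nothing later overlaps Marcus either.
Tariq starts after Mei ends, so nothing later overlaps Mei either.
Felix starts after Tariq ends, so nothing later overlaps Tariq either.
Ravi starts after Felix ends, so nothing later overlaps Felix either.
Lucia starts after Ravi ends.
Every pair is clear; the schedule has no overlaps.

No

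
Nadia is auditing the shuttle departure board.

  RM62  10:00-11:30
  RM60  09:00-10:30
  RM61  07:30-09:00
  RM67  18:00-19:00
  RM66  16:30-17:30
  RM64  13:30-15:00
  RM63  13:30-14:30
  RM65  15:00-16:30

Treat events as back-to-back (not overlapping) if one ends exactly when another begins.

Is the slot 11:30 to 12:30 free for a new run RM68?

Yes — the slot is free

RM61: ends 09:00 at or before RM68 starts 11:30 → clear.
RM60: ends 10:30 at or before RM68 starts 11:30 → clear.
RM62: ends 11:30 at or before RM68 starts 11:30 → clear.
RM63: starts 13:30 at or after RM68 ends 12:30 → clear.
RM64: starts 13:30 at or after RM68 ends 12:30 → clear.
RM65: starts 15:00 at or after RM68 ends 12:30 → clear.
RM66: starts 16:30 at or after RM68 ends 12:30 → clear.
RM67: starts 18:00 at or after RM68 ends 12:30 → clear.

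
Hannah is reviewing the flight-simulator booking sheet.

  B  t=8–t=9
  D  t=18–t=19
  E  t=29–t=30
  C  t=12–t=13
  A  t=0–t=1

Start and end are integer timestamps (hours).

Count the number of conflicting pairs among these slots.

0

Sorted by start: A, B, C, D, E.
B starts after A ends — done with A.
C starts after B ends — done with B.
D starts after C ends — done with C.
E starts after D ends.
No pair overlaps.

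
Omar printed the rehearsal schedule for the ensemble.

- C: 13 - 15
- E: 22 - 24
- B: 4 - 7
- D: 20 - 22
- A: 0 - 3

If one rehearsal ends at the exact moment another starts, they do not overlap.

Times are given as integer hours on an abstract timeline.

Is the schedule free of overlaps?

Yes

Sorted by start: A, B, C, D, E.
B starts after A ends, so nothing later overlaps A either.
C starts after B ends, so nothing later overlaps B either.
D starts after C ends, so nothing later overlaps C either.
E starts exactly when D ends (back-to-back, no overlap).
Every pair is clear; the schedule has no overlaps.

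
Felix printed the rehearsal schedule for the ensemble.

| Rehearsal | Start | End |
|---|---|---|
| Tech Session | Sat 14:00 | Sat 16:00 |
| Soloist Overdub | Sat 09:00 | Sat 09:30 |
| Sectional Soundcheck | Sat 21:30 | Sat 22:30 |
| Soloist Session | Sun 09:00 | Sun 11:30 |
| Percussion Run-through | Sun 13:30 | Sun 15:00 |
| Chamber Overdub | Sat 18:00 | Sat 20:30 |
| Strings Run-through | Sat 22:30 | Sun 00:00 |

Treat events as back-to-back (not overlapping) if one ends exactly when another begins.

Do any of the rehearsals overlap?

No

Sorted by start: Soloist Overdub, Tech Session, Chamber Overdub, Sectional Soundcheck, Strings Run-through, Soloist Session, Percussion Run-through.
Tech Session starts after Soloist Overdub ends, so Soloist Overdub has no further overlaps.
Chamber Overdub starts after Tech Session ends, so Tech Session has no further overlaps.
Sectional Soundcheck starts after Chamber Overdub ends, so Chamber Overdub has no further overlaps.
Strings Run-through starts exactly when Sectional Soundcheck ends (back-to-back, no overlap), so Sectional Soundcheck has no further overlaps.
Soloist Session starts after Strings Run-through ends, so Strings Run-through has no further overlaps.
Percussion Run-through starts after Soloist Session ends.
Every pair is clear; the schedule has no overlaps.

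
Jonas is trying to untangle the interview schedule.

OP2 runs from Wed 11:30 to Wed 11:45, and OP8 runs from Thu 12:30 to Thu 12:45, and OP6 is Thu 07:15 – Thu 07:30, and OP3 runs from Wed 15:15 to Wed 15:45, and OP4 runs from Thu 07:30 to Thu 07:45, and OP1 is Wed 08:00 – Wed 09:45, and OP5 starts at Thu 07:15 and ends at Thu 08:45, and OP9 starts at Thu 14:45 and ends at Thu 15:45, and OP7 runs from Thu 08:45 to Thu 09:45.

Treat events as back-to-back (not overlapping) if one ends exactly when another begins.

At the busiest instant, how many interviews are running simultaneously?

Sweep the timeline, counting +1 at each start and −1 at each end (ends before starts at a tie):
Wed 08:00 start OP1 → 1
Wed 09:45 end OP1 → 0
Wed 11:30 start OP2 → 1
Wed 11:45 end OP2 → 0
Wed 15:15 start OP3 → 1
Wed 15:45 end OP3 → 0
Thu 07:15 start OP5 → 1
Thu 07:15 start OP6 → 2
Thu 07:30 end OP6 → 1
Thu 07:30 start OP4 → 2
Thu 07:45 end OP4 → 1
Thu 08:45 end OP5 → 0
Thu 08:45 start OP7 → 1
Thu 09:45 end OP7 → 0
Thu 12:30 start OP8 → 1
Thu 12:45 end OP8 → 0
Thu 14:45 start OP9 → 1
Thu 15:45 end OP9 → 0
Peak is 2, at Thu 07:15 (OP5, OP6).

2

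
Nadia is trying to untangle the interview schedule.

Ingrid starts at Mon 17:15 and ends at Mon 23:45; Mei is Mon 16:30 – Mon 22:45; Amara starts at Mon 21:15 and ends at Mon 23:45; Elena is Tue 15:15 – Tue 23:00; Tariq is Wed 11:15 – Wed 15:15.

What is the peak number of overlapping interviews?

3

Walk through starts and ends in time order (an end at T is processed before a start at T):
Mon 16:30 start Mei → 1
Mon 17:15 start Ingrid → 2
Mon 21:15 start Amara → 3
Mon 22:45 end Mei → 2
Mon 23:45 end Amara → 1
Mon 23:45 end Ingrid → 0
Tue 15:15 start Elena → 1
Tue 23:00 end Elena → 0
Wed 11:15 start Tariq → 1
Wed 15:15 end Tariq → 0
Peak is 3, at Mon 21:15 (Amara, Ingrid, Mei).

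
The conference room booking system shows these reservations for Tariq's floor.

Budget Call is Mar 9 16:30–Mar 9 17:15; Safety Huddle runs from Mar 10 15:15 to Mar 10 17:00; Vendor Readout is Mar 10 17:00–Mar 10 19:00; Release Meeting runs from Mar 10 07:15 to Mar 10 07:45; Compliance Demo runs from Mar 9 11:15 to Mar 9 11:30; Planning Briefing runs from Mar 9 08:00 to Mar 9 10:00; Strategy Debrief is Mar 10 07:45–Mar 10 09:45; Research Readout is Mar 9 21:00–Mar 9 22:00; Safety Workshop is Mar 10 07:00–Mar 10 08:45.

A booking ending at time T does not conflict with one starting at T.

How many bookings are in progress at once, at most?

2

Sweep the timeline, counting +1 at each start and −1 at each end (ends before starts at a tie):
Mar 9 08:00 start Planning Briefing → 1
Mar 9 10:00 end Planning Briefing → 0
Mar 9 11:15 start Compliance Demo → 1
Mar 9 11:30 end Compliance Demo → 0
Mar 9 16:30 start Budget Call → 1
Mar 9 17:15 end Budget Call → 0
Mar 9 21:00 start Research Readout → 1
Mar 9 22:00 end Research Readout → 0
Mar 10 07:00 start Safety Workshop → 1
Mar 10 07:15 start Release Meeting → 2
Mar 10 07:45 end Release Meeting → 1
Mar 10 07:45 start Strategy Debrief → 2
Mar 10 08:45 end Safety Workshop → 1
Mar 10 09:45 end Strategy Debrief → 0
Mar 10 15:15 start Safety Huddle → 1
Mar 10 17:00 end Safety Huddle → 0
Mar 10 17:00 start Vendor Readout → 1
Mar 10 19:00 end Vendor Readout → 0
Peak is 2, at Mar 10 07:15 (Release Meeting, Safety Workshop).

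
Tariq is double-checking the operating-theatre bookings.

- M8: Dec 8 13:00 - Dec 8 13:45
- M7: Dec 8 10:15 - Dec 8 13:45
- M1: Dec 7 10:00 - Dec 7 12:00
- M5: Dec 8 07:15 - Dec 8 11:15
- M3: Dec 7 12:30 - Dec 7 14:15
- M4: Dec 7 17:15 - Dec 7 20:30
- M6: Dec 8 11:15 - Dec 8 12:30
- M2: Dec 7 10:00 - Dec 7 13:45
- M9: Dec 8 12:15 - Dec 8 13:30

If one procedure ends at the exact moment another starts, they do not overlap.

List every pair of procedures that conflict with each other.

M1 & M2, M2 & M3, M5 & M7, M6 & M7, M6 & M9, M7 & M8, M7 & M9, M8 & M9

Sorted by start: M1, M2, M3, M4, M5, M7, M6, M9, M8.
M2 starts before M1 ends → M1 and M2 overlap.
M3 starts after M1 ends, so nothing later overlaps M1 either.
M3 starts before M2 ends → M2 and M3 overlap.
M4 starts after M2 ends, so nothing later overlaps M2 either.
M4 starts after M3 ends, so nothing later overlaps M3 either.
M5 starts after M4 ends, so nothing later overlaps M4 either.
M7 starts before M5 ends → M5 and M7 overlap.
M6 starts exactly when M5 ends (back-to-back, no overlap), so nothing later overlaps M5 either.
M6 starts before M7 ends → M7 and M6 overlap.
M9 starts before M7 ends → M7 and M9 overlap.
M8 starts before M7 ends → M7 and M8 overlap.
M9 starts before M6 ends → M6 and M9 overlap.
M8 starts after M6 ends.
M8 starts before M9 ends → M9 and M8 overlap.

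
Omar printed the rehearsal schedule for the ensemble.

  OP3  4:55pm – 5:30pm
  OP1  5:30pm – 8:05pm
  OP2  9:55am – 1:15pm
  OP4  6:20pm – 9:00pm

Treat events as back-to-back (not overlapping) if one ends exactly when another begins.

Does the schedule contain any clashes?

Yes

Sorted by start: OP2, OP3, OP1, OP4.
OP3 starts after OP2 ends, so OP2 has no further overlaps.
OP1 starts exactly when OP3 ends (back-to-back, no overlap), so OP3 has no further overlaps.
OP4 starts before OP1 ends → OP1 and OP4 overlap.
That's a conflict, so the schedule is not conflict-free.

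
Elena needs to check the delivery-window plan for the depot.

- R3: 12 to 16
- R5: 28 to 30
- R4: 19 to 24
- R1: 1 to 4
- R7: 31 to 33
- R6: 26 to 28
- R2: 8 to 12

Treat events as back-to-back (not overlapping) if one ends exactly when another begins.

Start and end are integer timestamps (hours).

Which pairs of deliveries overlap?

no overlapping pairs

Sorted by start: R1, R2, R3, R4, R6, R5, R7.
R2 starts after R1 ends, so R1 has no further overlaps.
R3 starts exactly when R2 ends (back-to-back, no overlap), so R2 has no further overlaps.
R4 starts after R3 ends, so R3 has no further overlaps.
R6 starts after R4 ends, so R4 has no further overlaps.
R5 starts exactly when R6 ends (back-to-back, no overlap), so R6 has no further overlaps.
R7 starts after R5 ends.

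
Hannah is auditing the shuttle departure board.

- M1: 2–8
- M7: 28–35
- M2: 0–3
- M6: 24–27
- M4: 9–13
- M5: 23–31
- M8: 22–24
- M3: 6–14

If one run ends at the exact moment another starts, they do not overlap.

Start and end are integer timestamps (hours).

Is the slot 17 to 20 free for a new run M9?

Yes — the slot is free

M2: ends 3 at or before M9 starts 17 → clear.
M1: ends 8 at or before M9 starts 17 → clear.
M3: ends 14 at or before M9 starts 17 → clear.
M4: ends 13 at or before M9 starts 17 → clear.
M8: starts 22 at or after M9 ends 20 → clear.
M5: starts 23 at or after M9 ends 20 → clear.
M6: starts 24 at or after M9 ends 20 → clear.
M7: starts 28 at or after M9 ends 20 → clear.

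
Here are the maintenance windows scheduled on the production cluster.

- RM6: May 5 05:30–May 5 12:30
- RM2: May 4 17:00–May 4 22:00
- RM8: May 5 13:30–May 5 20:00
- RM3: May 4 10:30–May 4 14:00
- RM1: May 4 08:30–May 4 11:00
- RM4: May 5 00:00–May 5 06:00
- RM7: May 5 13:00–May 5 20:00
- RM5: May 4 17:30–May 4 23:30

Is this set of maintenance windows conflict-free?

No

Sorted by start: RM1, RM3, RM2, RM5, RM4, RM6, RM7, RM8.
RM3 starts before RM1 ends → RM1 and RM3 overlap.
That's a conflict, so the schedule is not conflict-free.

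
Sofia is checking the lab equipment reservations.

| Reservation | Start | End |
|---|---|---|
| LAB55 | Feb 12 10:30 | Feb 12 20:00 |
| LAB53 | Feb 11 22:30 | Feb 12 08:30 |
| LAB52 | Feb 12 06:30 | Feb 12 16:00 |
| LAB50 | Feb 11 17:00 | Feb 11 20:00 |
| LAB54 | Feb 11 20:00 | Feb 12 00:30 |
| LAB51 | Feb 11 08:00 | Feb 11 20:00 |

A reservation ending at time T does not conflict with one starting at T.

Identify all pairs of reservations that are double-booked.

LAB50 & LAB51, LAB52 & LAB53, LAB52 & LAB55, LAB53 & LAB54

Sorted by start: LAB51, LAB50, LAB54, LAB53, LAB52, LAB55.
LAB50 starts before LAB51 ends → LAB51 and LAB50 overlap.
LAB54 starts exactly when LAB51 ends (back-to-back, no overlap), so nothing later overlaps LAB51 either.
LAB54 starts exactly when LAB50 ends (back-to-back, no overlap), so nothing later overlaps LAB50 either.
LAB53 starts before LAB54 ends → LAB54 and LAB53 overlap.
LAB52 starts after LAB54 ends, so nothing later overlaps LAB54 either.
LAB52 starts before LAB53 ends → LAB53 and LAB52 overlap.
LAB55 starts after LAB53 ends.
LAB55 starts before LAB52 ends → LAB52 and LAB55 overlap.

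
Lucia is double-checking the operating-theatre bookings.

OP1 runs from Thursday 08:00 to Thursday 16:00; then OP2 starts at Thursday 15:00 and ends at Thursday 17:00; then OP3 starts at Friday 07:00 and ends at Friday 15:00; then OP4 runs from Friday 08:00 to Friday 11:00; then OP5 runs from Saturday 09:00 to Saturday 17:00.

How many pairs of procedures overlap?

Sorted by start: OP1, OP2, OP3, OP4, OP5.
OP2 starts before OP1 ends → OP1 and OP2 overlap.
OP3 starts after OP1 ends — done with OP1.
OP3 starts after OP2 ends — done with OP2.
OP4 starts before OP3 ends → OP3 and OP4 overlap.
OP5 starts after OP3 ends.
OP5 starts after OP4 ends.
Overlapping pairs: OP1 & OP2, OP3 & OP4 — 2 in total.

2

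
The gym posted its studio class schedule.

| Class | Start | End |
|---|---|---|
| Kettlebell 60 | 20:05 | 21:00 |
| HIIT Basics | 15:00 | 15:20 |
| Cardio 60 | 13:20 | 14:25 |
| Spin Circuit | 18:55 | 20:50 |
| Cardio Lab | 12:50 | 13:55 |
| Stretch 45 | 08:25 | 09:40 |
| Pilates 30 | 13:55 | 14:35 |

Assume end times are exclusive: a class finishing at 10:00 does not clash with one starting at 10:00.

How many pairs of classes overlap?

Sorted by start: Stretch 45, Cardio Lab, Cardio 60, Pilates 30, HIIT Basics, Spin Circuit, Kettlebell 60.
Cardio Lab starts after Stretch 45 ends; Stretch 45 is clear from here.
Cardio 60 starts before Cardio Lab ends → Cardio Lab and Cardio 60 overlap.
Pilates 30 starts exactly when Cardio Lab ends (back-to-back, no overlap); Cardio Lab is clear from here.
Pilates 30 starts before Cardio 60 ends → Cardio 60 and Pilates 30 overlap.
HIIT Basics starts after Cardio 60 ends; Cardio 60 is clear from here.
HIIT Basics starts after Pilates 30 ends; Pilates 30 is clear from here.
Spin Circuit starts after HIIT Basics ends; HIIT Basics is clear from here.
Kettlebell 60 starts before Spin Circuit ends → Spin Circuit and Kettlebell 60 overlap.
Overlapping pairs: Cardio 60 & Cardio Lab, Cardio 60 & Pilates 30, Kettlebell 60 & Spin Circuit — 3 in total.

3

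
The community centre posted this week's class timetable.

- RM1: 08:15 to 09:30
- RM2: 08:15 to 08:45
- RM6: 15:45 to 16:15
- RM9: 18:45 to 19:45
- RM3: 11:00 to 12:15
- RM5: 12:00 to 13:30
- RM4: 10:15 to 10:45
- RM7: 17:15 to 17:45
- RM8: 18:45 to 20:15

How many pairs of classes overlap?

3

Check each pair: they overlap iff neither finishes before the other starts.
Sorted by start: RM1, RM2, RM4, RM3, RM5, RM6, RM7, RM8, RM9.
RM2 starts before RM1 ends → RM1 and RM2 overlap.
RM4 starts after RM1 ends, so RM1 has no further overlaps.
RM4 starts after RM2 ends, so RM2 has no further overlaps.
RM3 starts after RM4 ends, so RM4 has no further overlaps.
RM5 starts before RM3 ends → RM3 and RM5 overlap.
RM6 starts after RM3 ends, so RM3 has no further overlaps.
RM6 starts after RM5 ends, so RM5 has no further overlaps.
RM7 starts after RM6 ends, so RM6 has no further overlaps.
RM8 starts after RM7 ends, so RM7 has no further overlaps.
RM9 starts before RM8 ends → RM8 and RM9 overlap.
Overlapping pairs: RM1 & RM2, RM3 & RM5, RM8 & RM9 — 3 in total.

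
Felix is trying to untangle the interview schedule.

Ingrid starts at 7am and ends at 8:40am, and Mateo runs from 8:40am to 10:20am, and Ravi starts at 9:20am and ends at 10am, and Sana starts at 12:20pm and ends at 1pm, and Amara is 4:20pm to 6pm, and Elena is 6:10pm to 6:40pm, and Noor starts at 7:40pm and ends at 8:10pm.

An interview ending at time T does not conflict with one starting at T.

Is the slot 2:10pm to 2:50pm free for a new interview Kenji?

Ingrid: ends 8:40am at or before Kenji starts 2:10pm → clear.
Mateo: ends 10:20am at or before Kenji starts 2:10pm → clear.
Ravi: ends 10am at or before Kenji starts 2:10pm → clear.
Sana: ends 1pm at or before Kenji starts 2:10pm → clear.
Amara: starts 4:20pm at or after Kenji ends 2:50pm → clear.
Elena: starts 6:10pm at or after Kenji ends 2:50pm → clear.
Noor: starts 7:40pm at or after Kenji ends 2:50pm → clear.

Yes — the slot is free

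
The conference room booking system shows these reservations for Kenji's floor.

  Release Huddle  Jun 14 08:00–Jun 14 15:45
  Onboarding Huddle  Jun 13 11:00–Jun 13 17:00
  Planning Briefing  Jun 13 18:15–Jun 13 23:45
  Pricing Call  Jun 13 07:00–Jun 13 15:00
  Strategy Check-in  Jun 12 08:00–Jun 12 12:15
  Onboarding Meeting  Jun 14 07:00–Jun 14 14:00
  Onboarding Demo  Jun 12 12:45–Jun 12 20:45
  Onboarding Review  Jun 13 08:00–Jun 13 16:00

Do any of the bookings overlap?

Yes

Sorted by start: Strategy Check-in, Onboarding Demo, Pricing Call, Onboarding Review, Onboarding Huddle, Planning Briefing, Onboarding Meeting, Release Huddle.
Onboarding Demo starts after Strategy Check-in ends, so Strategy Check-in has no further overlaps.
Pricing Call starts after Onboarding Demo ends, so Onboarding Demo has no further overlaps.
Onboarding Review starts before Pricing Call ends → Pricing Call and Onboarding Review overlap.
That's a conflict, so the schedule is not conflict-free.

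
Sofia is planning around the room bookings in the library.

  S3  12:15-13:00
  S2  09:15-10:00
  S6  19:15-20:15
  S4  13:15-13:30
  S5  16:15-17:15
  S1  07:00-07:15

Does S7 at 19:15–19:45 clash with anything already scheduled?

S1: ends 07:15 at or before S7 starts 19:15 → clear.
S2: ends 10:00 at or before S7 starts 19:15 → clear.
S3: ends 13:00 at or before S7 starts 19:15 → clear.
S4: ends 13:30 at or before S7 starts 19:15 → clear.
S5: ends 17:15 at or before S7 starts 19:15 → clear.
S6: starts 19:15 before S7 ends 19:45, and ends 20:15 after S7 starts 19:15 → overlap.
S7 overlaps S6.

Yes — it overlaps S6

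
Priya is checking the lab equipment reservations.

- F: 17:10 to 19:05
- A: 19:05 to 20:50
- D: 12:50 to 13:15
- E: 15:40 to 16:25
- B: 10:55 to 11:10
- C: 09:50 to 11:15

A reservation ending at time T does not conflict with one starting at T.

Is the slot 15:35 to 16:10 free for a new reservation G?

No — it overlaps E

C: ends 11:15 at or before G starts 15:35 → clear.
B: ends 11:10 at or before G starts 15:35 → clear.
D: ends 13:15 at or before G starts 15:35 → clear.
E: starts 15:40 before G ends 16:10, and ends 16:25 after G starts 15:35 → overlap.
F: starts 17:10 at or after G ends 16:10 → clear.
A: starts 19:05 at or after G ends 16:10 → clear.
G overlaps E.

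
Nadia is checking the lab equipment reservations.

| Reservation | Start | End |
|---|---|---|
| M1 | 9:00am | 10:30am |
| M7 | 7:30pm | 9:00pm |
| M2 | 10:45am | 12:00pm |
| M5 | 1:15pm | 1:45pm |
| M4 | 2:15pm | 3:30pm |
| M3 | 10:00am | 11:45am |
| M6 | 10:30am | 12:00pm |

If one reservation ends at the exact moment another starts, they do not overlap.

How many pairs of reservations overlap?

4

Sorted by start: M1, M3, M6, M2, M5, M4, M7.
M3 starts before M1 ends → M1 and M3 overlap.
M6 starts exactly when M1 ends (back-to-back, no overlap); M1 is clear from here.
M6 starts before M3 ends → M3 and M6 overlap.
M2 starts before M3 ends → M3 and M2 overlap.
M5 starts after M3 ends; M3 is clear from here.
M2 starts before M6 ends → M6 and M2 overlap.
M5 starts after M6 ends; M6 is clear from here.
M5 starts after M2 ends; M2 is clear from here.
M4 starts after M5 ends; M5 is clear from here.
M7 starts after M4 ends.
Overlapping pairs: M1 & M3, M2 & M3, M2 & M6, M3 & M6 — 4 in total.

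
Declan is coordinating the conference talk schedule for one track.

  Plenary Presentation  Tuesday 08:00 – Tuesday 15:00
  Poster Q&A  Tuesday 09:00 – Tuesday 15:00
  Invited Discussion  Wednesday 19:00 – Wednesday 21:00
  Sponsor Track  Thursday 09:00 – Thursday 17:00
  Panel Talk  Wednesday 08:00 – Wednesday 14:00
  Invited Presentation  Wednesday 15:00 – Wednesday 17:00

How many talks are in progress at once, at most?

2

Walk through starts and ends in time order (an end at T is processed before a start at T):
Tuesday 08:00 start Plenary Presentation → 1
Tuesday 09:00 start Poster Q&A → 2
Tuesday 15:00 end Plenary Presentation → 1
Tuesday 15:00 end Poster Q&A → 0
Wednesday 08:00 start Panel Talk → 1
Wednesday 14:00 end Panel Talk → 0
Wednesday 15:00 start Invited Presentation → 1
Wednesday 17:00 end Invited Presentation → 0
Wednesday 19:00 start Invited Discussion → 1
Wednesday 21:00 end Invited Discussion → 0
Thursday 09:00 start Sponsor Track → 1
Thursday 17:00 end Sponsor Track → 0
Peak is 2, at Tuesday 09:00 (Plenary Presentation, Poster Q&A).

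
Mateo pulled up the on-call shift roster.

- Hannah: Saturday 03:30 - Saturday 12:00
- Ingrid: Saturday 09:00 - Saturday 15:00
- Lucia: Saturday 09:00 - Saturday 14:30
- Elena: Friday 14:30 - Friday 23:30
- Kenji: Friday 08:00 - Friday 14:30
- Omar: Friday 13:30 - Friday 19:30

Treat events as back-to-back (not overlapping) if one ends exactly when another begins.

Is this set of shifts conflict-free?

No

Sorted by start: Kenji, Omar, Elena, Hannah, Ingrid, Lucia.
Omar starts before Kenji ends → Kenji and Omar overlap.
That's a conflict, so the schedule is not conflict-free.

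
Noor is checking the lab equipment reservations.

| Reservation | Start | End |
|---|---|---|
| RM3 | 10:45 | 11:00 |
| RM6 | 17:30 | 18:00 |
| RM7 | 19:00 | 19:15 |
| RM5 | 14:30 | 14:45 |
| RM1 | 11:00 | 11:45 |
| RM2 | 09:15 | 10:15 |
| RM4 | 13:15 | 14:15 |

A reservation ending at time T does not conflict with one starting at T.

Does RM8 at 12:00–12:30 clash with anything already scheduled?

No — it doesn't clash with anything

RM2: ends 10:15 at or before RM8 starts 12:00 → clear.
RM3: ends 11:00 at or before RM8 starts 12:00 → clear.
RM1: ends 11:45 at or before RM8 starts 12:00 → clear.
RM4: starts 13:15 at or after RM8 ends 12:30 → clear.
RM5: starts 14:30 at or after RM8 ends 12:30 → clear.
RM6: starts 17:30 at or after RM8 ends 12:30 → clear.
RM7: starts 19:00 at or after RM8 ends 12:30 → clear.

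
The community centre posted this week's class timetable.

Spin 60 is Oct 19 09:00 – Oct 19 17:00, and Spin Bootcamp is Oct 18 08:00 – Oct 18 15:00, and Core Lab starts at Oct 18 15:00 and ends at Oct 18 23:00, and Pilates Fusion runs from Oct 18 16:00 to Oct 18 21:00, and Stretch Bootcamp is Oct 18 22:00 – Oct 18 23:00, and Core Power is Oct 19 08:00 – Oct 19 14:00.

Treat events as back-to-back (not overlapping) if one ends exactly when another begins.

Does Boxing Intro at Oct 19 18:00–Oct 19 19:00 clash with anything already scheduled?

Spin Bootcamp: ends Oct 18 15:00 at or before Boxing Intro starts Oct 19 18:00 → clear.
Core Lab: ends Oct 18 23:00 at or before Boxing Intro starts Oct 19 18:00 → clear.
Pilates Fusion: ends Oct 18 21:00 at or before Boxing Intro starts Oct 19 18:00 → clear.
Stretch Bootcamp: ends Oct 18 23:00 at or before Boxing Intro starts Oct 19 18:00 → clear.
Core Power: ends Oct 19 14:00 at or before Boxing Intro starts Oct 19 18:00 → clear.
Spin 60: ends Oct 19 17:00 at or before Boxing Intro starts Oct 19 18:00 → clear.

No — it doesn't clash with anything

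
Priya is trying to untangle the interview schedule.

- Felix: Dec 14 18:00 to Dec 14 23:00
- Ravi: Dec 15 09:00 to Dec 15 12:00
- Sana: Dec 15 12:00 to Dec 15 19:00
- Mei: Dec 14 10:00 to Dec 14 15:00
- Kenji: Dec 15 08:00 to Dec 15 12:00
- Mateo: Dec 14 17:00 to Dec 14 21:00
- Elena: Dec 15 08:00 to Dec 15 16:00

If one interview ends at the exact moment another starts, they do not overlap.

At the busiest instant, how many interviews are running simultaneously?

Walk through starts and ends in time order (an end at T is processed before a start at T):
Dec 14 10:00 start Mei → 1
Dec 14 15:00 end Mei → 0
Dec 14 17:00 start Mateo → 1
Dec 14 18:00 start Felix → 2
Dec 14 21:00 end Mateo → 1
Dec 14 23:00 end Felix → 0
Dec 15 08:00 start Elena → 1
Dec 15 08:00 start Kenji → 2
Dec 15 09:00 start Ravi → 3
Dec 15 12:00 end Kenji → 2
Dec 15 12:00 end Ravi → 1
Dec 15 12:00 start Sana → 2
Dec 15 16:00 end Elena → 1
Dec 15 19:00 end Sana → 0
Peak is 3, at Dec 15 09:00 (Elena, Kenji, Ravi).

3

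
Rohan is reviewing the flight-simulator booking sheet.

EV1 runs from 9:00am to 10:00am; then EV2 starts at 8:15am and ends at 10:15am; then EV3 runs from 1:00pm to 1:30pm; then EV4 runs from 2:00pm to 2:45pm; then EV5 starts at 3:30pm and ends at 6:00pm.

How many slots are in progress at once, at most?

2

Sweep the timeline, counting +1 at each start and −1 at each end (ends before starts at a tie):
8:15am start EV2 → 1
9:00am start EV1 → 2
10:00am end EV1 → 1
10:15am end EV2 → 0
1:00pm start EV3 → 1
1:30pm end EV3 → 0
2:00pm start EV4 → 1
2:45pm end EV4 → 0
3:30pm start EV5 → 1
6:00pm end EV5 → 0
Peak is 2, at 9:00am (EV1, EV2).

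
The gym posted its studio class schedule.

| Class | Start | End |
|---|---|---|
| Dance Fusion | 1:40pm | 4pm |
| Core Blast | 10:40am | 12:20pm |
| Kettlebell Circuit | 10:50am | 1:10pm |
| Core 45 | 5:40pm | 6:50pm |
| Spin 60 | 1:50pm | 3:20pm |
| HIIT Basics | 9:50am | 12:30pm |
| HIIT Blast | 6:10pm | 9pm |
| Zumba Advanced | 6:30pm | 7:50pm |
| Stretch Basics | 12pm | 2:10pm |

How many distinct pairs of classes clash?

12

Two intervals overlap when each starts before the other ends.
Sorted by start: HIIT Basics, Core Blast, Kettlebell Circuit, Stretch Basics, Dance Fusion, Spin 60, Core 45, HIIT Blast, Zumba Advanced.
Core Blast starts before HIIT Basics ends → HIIT Basics and Core Blast overlap.
Kettlebell Circuit starts before HIIT Basics ends → HIIT Basics and Kettlebell Circuit overlap.
Stretch Basics starts before HIIT Basics ends → HIIT Basics and Stretch Basics overlap.
Dance Fusion starts after HIIT Basics ends; HIIT Basics is clear from here.
Kettlebell Circuit starts before Core Blast ends → Core Blast and Kettlebell Circuit overlap.
Stretch Basics starts before Core Blast ends → Core Blast and Stretch Basics overlap.
Dance Fusion starts after Core Blast ends; Core Blast is clear from here.
Stretch Basics starts before Kettlebell Circuit ends → Kettlebell Circuit and Stretch Basics overlap.
Dance Fusion starts after Kettlebell Circuit ends; Kettlebell Circuit is clear from here.
Dance Fusion starts before Stretch Basics ends → Stretch Basics and Dance Fusion overlap.
Spin 60 starts before Stretch Basics ends → Stretch Basics and Spin 60 overlap.
Core 45 starts after Stretch Basics ends; Stretch Basics is clear from here.
Spin 60 starts before Dance Fusion ends → Dance Fusion and Spin 60 overlap.
Core 45 starts after Dance Fusion ends; Dance Fusion is clear from here.
Core 45 starts after Spin 60 ends; Spin 60 is clear from here.
HIIT Blast starts before Core 45 ends → Core 45 and HIIT Blast overlap.
Zumba Advanced starts before Core 45 ends → Core 45 and Zumba Advanced overlap.
Zumba Advanced starts before HIIT Blast ends → HIIT Blast and Zumba Advanced overlap.
Overlapping pairs: Core 45 & HIIT Blast, Core 45 & Zumba Advanced, Core Blast & HIIT Basics, Core Blast & Kettlebell Circuit, Core Blast & Stretch Basics, Dance Fusion & Spin 60, Dance Fusion & Stretch Basics, HIIT Basics & Kettlebell Circuit, HIIT Basics & Stretch Basics, HIIT Blast & Zumba Advanced, Kettlebell Circuit & Stretch Basics, Spin 60 & Stretch Basics — 12 in total.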